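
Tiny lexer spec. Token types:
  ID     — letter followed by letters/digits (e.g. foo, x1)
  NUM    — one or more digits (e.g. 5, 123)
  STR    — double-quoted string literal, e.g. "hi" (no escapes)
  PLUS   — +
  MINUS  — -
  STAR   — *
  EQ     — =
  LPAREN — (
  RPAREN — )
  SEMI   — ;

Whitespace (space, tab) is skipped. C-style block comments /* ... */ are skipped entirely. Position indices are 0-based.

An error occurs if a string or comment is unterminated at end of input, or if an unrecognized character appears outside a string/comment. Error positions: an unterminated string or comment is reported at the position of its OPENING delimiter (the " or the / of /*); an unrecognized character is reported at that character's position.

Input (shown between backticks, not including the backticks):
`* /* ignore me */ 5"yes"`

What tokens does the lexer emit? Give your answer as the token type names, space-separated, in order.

Answer: STAR NUM STR

Derivation:
pos=0: emit STAR '*'
pos=2: enter COMMENT mode (saw '/*')
exit COMMENT mode (now at pos=17)
pos=18: emit NUM '5' (now at pos=19)
pos=19: enter STRING mode
pos=19: emit STR "yes" (now at pos=24)
DONE. 3 tokens: [STAR, NUM, STR]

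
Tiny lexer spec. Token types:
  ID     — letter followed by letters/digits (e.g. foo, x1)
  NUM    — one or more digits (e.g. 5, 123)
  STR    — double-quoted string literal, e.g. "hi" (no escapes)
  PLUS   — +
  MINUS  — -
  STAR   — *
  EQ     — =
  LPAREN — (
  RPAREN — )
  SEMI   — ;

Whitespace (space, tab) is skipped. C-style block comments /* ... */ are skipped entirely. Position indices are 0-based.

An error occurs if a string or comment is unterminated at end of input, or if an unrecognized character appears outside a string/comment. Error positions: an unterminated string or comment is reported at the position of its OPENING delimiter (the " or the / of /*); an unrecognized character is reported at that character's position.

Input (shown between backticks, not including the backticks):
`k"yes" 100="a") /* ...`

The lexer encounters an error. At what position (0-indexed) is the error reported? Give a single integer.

pos=0: emit ID 'k' (now at pos=1)
pos=1: enter STRING mode
pos=1: emit STR "yes" (now at pos=6)
pos=7: emit NUM '100' (now at pos=10)
pos=10: emit EQ '='
pos=11: enter STRING mode
pos=11: emit STR "a" (now at pos=14)
pos=14: emit RPAREN ')'
pos=16: enter COMMENT mode (saw '/*')
pos=16: ERROR — unterminated comment (reached EOF)

Answer: 16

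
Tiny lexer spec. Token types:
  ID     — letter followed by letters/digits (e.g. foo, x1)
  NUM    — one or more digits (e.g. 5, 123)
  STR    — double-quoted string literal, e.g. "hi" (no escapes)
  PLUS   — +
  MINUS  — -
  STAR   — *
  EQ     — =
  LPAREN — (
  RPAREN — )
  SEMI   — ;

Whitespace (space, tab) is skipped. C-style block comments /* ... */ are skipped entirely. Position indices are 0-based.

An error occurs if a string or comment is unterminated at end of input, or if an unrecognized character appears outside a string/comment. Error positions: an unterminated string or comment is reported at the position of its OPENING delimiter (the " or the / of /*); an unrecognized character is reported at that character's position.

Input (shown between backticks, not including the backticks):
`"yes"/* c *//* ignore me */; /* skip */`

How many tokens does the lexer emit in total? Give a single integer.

Answer: 2

Derivation:
pos=0: enter STRING mode
pos=0: emit STR "yes" (now at pos=5)
pos=5: enter COMMENT mode (saw '/*')
exit COMMENT mode (now at pos=12)
pos=12: enter COMMENT mode (saw '/*')
exit COMMENT mode (now at pos=27)
pos=27: emit SEMI ';'
pos=29: enter COMMENT mode (saw '/*')
exit COMMENT mode (now at pos=39)
DONE. 2 tokens: [STR, SEMI]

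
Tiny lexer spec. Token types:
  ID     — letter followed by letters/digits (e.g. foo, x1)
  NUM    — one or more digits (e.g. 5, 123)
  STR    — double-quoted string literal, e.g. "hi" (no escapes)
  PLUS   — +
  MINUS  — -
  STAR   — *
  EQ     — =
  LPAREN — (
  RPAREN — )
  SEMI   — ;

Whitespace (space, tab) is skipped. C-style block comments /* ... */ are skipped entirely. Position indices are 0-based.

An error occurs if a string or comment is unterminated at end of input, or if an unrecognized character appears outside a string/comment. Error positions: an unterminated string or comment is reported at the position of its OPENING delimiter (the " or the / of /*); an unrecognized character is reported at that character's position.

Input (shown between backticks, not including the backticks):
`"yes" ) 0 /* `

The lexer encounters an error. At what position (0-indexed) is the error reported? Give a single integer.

Answer: 10

Derivation:
pos=0: enter STRING mode
pos=0: emit STR "yes" (now at pos=5)
pos=6: emit RPAREN ')'
pos=8: emit NUM '0' (now at pos=9)
pos=10: enter COMMENT mode (saw '/*')
pos=10: ERROR — unterminated comment (reached EOF)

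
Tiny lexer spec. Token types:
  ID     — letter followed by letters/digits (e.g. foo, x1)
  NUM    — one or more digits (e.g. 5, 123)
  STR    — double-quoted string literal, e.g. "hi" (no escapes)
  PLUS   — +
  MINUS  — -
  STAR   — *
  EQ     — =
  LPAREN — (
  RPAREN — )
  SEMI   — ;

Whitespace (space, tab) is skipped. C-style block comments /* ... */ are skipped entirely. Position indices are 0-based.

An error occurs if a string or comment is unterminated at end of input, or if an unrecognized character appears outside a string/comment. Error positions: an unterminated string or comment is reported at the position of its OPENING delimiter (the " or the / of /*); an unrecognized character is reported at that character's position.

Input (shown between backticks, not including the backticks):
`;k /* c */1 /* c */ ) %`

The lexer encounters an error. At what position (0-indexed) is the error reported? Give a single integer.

Answer: 22

Derivation:
pos=0: emit SEMI ';'
pos=1: emit ID 'k' (now at pos=2)
pos=3: enter COMMENT mode (saw '/*')
exit COMMENT mode (now at pos=10)
pos=10: emit NUM '1' (now at pos=11)
pos=12: enter COMMENT mode (saw '/*')
exit COMMENT mode (now at pos=19)
pos=20: emit RPAREN ')'
pos=22: ERROR — unrecognized char '%'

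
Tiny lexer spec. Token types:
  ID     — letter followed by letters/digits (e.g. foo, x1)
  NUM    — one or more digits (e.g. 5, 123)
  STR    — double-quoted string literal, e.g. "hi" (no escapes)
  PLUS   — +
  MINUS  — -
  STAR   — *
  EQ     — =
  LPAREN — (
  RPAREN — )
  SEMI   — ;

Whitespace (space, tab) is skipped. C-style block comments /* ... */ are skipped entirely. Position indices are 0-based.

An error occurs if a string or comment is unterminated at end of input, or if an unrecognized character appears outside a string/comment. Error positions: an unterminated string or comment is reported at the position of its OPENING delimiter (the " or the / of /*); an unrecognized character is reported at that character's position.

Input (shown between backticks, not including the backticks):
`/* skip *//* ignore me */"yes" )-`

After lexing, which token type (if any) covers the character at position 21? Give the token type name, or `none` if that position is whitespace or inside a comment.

Answer: none

Derivation:
pos=0: enter COMMENT mode (saw '/*')
exit COMMENT mode (now at pos=10)
pos=10: enter COMMENT mode (saw '/*')
exit COMMENT mode (now at pos=25)
pos=25: enter STRING mode
pos=25: emit STR "yes" (now at pos=30)
pos=31: emit RPAREN ')'
pos=32: emit MINUS '-'
DONE. 3 tokens: [STR, RPAREN, MINUS]
Position 21: char is 'e' -> none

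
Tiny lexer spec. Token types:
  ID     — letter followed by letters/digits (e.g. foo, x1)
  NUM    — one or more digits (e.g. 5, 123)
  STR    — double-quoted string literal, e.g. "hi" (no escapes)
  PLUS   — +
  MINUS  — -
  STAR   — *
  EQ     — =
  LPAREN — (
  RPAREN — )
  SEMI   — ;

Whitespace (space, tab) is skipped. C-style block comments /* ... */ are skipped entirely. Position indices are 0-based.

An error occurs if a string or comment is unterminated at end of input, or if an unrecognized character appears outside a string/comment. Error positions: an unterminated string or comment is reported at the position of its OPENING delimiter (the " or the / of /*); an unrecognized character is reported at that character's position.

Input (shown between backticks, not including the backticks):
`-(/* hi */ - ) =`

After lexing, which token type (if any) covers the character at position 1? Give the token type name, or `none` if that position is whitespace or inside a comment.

pos=0: emit MINUS '-'
pos=1: emit LPAREN '('
pos=2: enter COMMENT mode (saw '/*')
exit COMMENT mode (now at pos=10)
pos=11: emit MINUS '-'
pos=13: emit RPAREN ')'
pos=15: emit EQ '='
DONE. 5 tokens: [MINUS, LPAREN, MINUS, RPAREN, EQ]
Position 1: char is '(' -> LPAREN

Answer: LPAREN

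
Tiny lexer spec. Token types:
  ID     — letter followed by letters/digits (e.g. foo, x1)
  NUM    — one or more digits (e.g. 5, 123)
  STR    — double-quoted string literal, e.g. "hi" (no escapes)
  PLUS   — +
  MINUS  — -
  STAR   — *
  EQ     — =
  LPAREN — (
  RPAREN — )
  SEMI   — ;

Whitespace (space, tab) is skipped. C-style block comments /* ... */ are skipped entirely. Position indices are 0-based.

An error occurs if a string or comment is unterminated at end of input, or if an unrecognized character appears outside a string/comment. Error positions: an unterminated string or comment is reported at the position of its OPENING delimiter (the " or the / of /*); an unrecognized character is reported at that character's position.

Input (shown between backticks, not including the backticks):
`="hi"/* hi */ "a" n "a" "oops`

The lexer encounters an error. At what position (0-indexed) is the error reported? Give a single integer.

pos=0: emit EQ '='
pos=1: enter STRING mode
pos=1: emit STR "hi" (now at pos=5)
pos=5: enter COMMENT mode (saw '/*')
exit COMMENT mode (now at pos=13)
pos=14: enter STRING mode
pos=14: emit STR "a" (now at pos=17)
pos=18: emit ID 'n' (now at pos=19)
pos=20: enter STRING mode
pos=20: emit STR "a" (now at pos=23)
pos=24: enter STRING mode
pos=24: ERROR — unterminated string

Answer: 24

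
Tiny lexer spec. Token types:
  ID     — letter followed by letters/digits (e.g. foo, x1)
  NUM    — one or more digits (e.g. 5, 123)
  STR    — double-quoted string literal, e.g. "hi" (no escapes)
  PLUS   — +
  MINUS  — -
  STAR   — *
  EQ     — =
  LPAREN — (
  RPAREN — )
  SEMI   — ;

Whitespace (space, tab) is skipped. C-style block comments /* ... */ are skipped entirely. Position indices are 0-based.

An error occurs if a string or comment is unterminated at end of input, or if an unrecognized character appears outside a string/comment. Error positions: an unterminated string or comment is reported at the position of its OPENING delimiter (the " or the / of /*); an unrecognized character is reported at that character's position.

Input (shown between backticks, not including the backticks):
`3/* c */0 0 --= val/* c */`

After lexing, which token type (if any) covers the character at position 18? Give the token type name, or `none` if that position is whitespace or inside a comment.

Answer: ID

Derivation:
pos=0: emit NUM '3' (now at pos=1)
pos=1: enter COMMENT mode (saw '/*')
exit COMMENT mode (now at pos=8)
pos=8: emit NUM '0' (now at pos=9)
pos=10: emit NUM '0' (now at pos=11)
pos=12: emit MINUS '-'
pos=13: emit MINUS '-'
pos=14: emit EQ '='
pos=16: emit ID 'val' (now at pos=19)
pos=19: enter COMMENT mode (saw '/*')
exit COMMENT mode (now at pos=26)
DONE. 7 tokens: [NUM, NUM, NUM, MINUS, MINUS, EQ, ID]
Position 18: char is 'l' -> ID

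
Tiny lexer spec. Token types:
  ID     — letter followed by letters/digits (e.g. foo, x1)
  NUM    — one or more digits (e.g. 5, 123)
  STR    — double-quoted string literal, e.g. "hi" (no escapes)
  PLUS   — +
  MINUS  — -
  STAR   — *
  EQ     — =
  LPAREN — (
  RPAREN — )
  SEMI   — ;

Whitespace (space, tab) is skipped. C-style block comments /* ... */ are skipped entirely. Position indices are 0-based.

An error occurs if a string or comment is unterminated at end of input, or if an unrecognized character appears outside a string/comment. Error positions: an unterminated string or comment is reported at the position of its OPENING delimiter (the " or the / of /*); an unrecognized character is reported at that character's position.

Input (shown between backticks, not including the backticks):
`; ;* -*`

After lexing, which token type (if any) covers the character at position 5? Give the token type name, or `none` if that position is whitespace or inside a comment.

pos=0: emit SEMI ';'
pos=2: emit SEMI ';'
pos=3: emit STAR '*'
pos=5: emit MINUS '-'
pos=6: emit STAR '*'
DONE. 5 tokens: [SEMI, SEMI, STAR, MINUS, STAR]
Position 5: char is '-' -> MINUS

Answer: MINUS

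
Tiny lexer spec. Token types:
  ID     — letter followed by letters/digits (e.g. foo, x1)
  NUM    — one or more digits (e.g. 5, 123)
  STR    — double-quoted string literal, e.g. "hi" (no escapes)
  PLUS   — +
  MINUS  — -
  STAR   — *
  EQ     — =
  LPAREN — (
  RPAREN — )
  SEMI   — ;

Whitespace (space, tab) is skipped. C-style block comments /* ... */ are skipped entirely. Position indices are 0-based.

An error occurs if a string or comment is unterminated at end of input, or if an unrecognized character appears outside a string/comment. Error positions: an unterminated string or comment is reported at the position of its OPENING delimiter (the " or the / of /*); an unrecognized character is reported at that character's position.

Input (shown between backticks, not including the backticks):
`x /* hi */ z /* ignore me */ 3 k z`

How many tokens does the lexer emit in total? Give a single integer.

Answer: 5

Derivation:
pos=0: emit ID 'x' (now at pos=1)
pos=2: enter COMMENT mode (saw '/*')
exit COMMENT mode (now at pos=10)
pos=11: emit ID 'z' (now at pos=12)
pos=13: enter COMMENT mode (saw '/*')
exit COMMENT mode (now at pos=28)
pos=29: emit NUM '3' (now at pos=30)
pos=31: emit ID 'k' (now at pos=32)
pos=33: emit ID 'z' (now at pos=34)
DONE. 5 tokens: [ID, ID, NUM, ID, ID]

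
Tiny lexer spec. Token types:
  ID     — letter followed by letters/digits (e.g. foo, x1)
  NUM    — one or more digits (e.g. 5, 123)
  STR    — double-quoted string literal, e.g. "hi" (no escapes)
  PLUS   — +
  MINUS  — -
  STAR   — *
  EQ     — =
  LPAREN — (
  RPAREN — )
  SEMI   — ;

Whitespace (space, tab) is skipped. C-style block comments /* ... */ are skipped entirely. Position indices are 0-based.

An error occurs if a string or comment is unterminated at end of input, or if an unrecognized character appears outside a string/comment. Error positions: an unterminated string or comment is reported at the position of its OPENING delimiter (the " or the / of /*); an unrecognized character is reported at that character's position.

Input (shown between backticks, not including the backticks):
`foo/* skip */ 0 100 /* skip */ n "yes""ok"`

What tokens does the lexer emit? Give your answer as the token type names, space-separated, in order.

pos=0: emit ID 'foo' (now at pos=3)
pos=3: enter COMMENT mode (saw '/*')
exit COMMENT mode (now at pos=13)
pos=14: emit NUM '0' (now at pos=15)
pos=16: emit NUM '100' (now at pos=19)
pos=20: enter COMMENT mode (saw '/*')
exit COMMENT mode (now at pos=30)
pos=31: emit ID 'n' (now at pos=32)
pos=33: enter STRING mode
pos=33: emit STR "yes" (now at pos=38)
pos=38: enter STRING mode
pos=38: emit STR "ok" (now at pos=42)
DONE. 6 tokens: [ID, NUM, NUM, ID, STR, STR]

Answer: ID NUM NUM ID STR STR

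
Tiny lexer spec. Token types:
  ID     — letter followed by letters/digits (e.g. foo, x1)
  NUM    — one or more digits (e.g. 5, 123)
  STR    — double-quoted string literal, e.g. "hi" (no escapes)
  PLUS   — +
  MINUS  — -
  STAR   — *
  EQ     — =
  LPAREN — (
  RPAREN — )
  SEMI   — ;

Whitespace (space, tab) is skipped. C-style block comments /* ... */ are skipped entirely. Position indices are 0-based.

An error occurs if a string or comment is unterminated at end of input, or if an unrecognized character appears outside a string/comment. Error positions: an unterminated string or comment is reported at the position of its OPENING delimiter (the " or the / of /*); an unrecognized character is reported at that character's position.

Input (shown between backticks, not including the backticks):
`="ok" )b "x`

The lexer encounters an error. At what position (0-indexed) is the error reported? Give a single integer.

pos=0: emit EQ '='
pos=1: enter STRING mode
pos=1: emit STR "ok" (now at pos=5)
pos=6: emit RPAREN ')'
pos=7: emit ID 'b' (now at pos=8)
pos=9: enter STRING mode
pos=9: ERROR — unterminated string

Answer: 9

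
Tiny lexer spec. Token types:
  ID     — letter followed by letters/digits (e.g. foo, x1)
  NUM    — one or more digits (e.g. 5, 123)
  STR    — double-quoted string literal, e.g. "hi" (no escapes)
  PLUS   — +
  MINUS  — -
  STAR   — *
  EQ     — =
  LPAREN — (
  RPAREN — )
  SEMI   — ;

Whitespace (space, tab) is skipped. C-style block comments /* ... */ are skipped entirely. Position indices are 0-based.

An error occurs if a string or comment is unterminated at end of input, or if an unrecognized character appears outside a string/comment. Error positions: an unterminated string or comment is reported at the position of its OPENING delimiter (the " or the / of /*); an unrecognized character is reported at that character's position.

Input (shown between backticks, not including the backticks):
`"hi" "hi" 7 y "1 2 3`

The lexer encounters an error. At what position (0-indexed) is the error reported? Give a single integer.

Answer: 14

Derivation:
pos=0: enter STRING mode
pos=0: emit STR "hi" (now at pos=4)
pos=5: enter STRING mode
pos=5: emit STR "hi" (now at pos=9)
pos=10: emit NUM '7' (now at pos=11)
pos=12: emit ID 'y' (now at pos=13)
pos=14: enter STRING mode
pos=14: ERROR — unterminated string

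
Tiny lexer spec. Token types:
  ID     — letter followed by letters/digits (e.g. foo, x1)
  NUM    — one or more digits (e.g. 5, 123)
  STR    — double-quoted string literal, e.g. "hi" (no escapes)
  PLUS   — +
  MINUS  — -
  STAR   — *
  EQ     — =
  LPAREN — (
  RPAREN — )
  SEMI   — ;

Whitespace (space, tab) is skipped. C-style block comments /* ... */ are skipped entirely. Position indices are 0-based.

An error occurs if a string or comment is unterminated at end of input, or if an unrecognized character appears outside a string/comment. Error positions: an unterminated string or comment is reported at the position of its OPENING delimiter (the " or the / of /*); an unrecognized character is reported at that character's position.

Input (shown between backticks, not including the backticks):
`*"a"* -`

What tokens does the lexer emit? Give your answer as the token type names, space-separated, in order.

Answer: STAR STR STAR MINUS

Derivation:
pos=0: emit STAR '*'
pos=1: enter STRING mode
pos=1: emit STR "a" (now at pos=4)
pos=4: emit STAR '*'
pos=6: emit MINUS '-'
DONE. 4 tokens: [STAR, STR, STAR, MINUS]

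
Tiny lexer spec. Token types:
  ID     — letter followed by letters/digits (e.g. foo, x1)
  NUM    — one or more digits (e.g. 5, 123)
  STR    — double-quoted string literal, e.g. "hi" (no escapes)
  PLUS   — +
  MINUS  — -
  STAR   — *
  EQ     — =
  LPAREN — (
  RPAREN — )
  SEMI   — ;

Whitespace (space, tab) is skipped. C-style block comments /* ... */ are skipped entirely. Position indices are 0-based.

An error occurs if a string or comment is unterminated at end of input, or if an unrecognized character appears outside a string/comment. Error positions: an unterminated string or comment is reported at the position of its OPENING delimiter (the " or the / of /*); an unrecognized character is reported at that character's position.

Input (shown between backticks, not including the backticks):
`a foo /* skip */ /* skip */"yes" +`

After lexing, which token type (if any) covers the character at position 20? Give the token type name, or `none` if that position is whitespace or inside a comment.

Answer: none

Derivation:
pos=0: emit ID 'a' (now at pos=1)
pos=2: emit ID 'foo' (now at pos=5)
pos=6: enter COMMENT mode (saw '/*')
exit COMMENT mode (now at pos=16)
pos=17: enter COMMENT mode (saw '/*')
exit COMMENT mode (now at pos=27)
pos=27: enter STRING mode
pos=27: emit STR "yes" (now at pos=32)
pos=33: emit PLUS '+'
DONE. 4 tokens: [ID, ID, STR, PLUS]
Position 20: char is 's' -> none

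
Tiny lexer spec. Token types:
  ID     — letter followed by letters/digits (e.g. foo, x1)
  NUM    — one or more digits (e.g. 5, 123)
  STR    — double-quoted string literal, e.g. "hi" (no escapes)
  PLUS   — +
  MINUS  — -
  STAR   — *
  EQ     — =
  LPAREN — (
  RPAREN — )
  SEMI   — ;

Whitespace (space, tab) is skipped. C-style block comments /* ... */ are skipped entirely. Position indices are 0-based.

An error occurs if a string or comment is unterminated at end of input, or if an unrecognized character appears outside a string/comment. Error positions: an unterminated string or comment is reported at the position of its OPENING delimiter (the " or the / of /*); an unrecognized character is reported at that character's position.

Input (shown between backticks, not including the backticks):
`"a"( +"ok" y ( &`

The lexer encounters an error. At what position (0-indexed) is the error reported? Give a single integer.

pos=0: enter STRING mode
pos=0: emit STR "a" (now at pos=3)
pos=3: emit LPAREN '('
pos=5: emit PLUS '+'
pos=6: enter STRING mode
pos=6: emit STR "ok" (now at pos=10)
pos=11: emit ID 'y' (now at pos=12)
pos=13: emit LPAREN '('
pos=15: ERROR — unrecognized char '&'

Answer: 15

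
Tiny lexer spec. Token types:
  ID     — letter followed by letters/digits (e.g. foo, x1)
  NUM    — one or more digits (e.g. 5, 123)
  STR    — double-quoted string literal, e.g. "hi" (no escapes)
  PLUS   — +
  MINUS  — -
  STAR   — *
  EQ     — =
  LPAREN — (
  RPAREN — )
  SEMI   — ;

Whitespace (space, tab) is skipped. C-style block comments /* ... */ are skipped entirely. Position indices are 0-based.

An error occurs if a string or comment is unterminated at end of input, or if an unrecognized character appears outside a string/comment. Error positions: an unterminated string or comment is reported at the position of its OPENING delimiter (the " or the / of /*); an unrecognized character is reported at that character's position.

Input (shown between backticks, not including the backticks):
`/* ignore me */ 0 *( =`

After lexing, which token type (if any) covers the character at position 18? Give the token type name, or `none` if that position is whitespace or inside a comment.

pos=0: enter COMMENT mode (saw '/*')
exit COMMENT mode (now at pos=15)
pos=16: emit NUM '0' (now at pos=17)
pos=18: emit STAR '*'
pos=19: emit LPAREN '('
pos=21: emit EQ '='
DONE. 4 tokens: [NUM, STAR, LPAREN, EQ]
Position 18: char is '*' -> STAR

Answer: STAR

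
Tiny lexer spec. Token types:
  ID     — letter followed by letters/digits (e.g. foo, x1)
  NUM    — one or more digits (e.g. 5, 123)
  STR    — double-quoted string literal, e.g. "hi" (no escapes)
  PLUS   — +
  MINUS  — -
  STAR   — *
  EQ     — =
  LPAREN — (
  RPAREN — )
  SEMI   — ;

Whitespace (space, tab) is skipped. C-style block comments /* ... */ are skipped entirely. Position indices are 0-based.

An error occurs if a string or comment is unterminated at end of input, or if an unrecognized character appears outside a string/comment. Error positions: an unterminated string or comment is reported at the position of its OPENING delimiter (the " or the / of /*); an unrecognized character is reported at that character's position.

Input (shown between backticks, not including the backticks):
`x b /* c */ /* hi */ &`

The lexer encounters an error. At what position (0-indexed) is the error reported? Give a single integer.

pos=0: emit ID 'x' (now at pos=1)
pos=2: emit ID 'b' (now at pos=3)
pos=4: enter COMMENT mode (saw '/*')
exit COMMENT mode (now at pos=11)
pos=12: enter COMMENT mode (saw '/*')
exit COMMENT mode (now at pos=20)
pos=21: ERROR — unrecognized char '&'

Answer: 21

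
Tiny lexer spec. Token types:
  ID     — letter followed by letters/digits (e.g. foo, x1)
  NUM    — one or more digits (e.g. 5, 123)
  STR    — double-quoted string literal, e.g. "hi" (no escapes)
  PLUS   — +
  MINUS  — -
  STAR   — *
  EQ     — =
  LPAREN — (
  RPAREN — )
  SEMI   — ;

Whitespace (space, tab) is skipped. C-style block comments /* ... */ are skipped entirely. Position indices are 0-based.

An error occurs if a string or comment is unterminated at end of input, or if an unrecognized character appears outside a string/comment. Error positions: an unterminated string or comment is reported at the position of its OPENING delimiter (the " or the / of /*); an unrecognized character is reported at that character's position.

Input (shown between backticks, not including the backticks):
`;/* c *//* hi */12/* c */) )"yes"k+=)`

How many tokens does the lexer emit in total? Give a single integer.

pos=0: emit SEMI ';'
pos=1: enter COMMENT mode (saw '/*')
exit COMMENT mode (now at pos=8)
pos=8: enter COMMENT mode (saw '/*')
exit COMMENT mode (now at pos=16)
pos=16: emit NUM '12' (now at pos=18)
pos=18: enter COMMENT mode (saw '/*')
exit COMMENT mode (now at pos=25)
pos=25: emit RPAREN ')'
pos=27: emit RPAREN ')'
pos=28: enter STRING mode
pos=28: emit STR "yes" (now at pos=33)
pos=33: emit ID 'k' (now at pos=34)
pos=34: emit PLUS '+'
pos=35: emit EQ '='
pos=36: emit RPAREN ')'
DONE. 9 tokens: [SEMI, NUM, RPAREN, RPAREN, STR, ID, PLUS, EQ, RPAREN]

Answer: 9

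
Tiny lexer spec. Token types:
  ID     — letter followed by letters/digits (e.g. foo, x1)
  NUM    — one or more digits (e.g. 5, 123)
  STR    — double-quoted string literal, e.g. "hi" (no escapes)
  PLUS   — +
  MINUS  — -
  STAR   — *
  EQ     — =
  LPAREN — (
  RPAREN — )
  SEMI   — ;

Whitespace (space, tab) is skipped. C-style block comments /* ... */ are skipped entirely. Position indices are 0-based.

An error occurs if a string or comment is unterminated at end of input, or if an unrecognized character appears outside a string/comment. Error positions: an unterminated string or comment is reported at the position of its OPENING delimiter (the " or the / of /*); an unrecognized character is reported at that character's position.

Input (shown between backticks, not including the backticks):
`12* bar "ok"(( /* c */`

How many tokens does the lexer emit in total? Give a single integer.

pos=0: emit NUM '12' (now at pos=2)
pos=2: emit STAR '*'
pos=4: emit ID 'bar' (now at pos=7)
pos=8: enter STRING mode
pos=8: emit STR "ok" (now at pos=12)
pos=12: emit LPAREN '('
pos=13: emit LPAREN '('
pos=15: enter COMMENT mode (saw '/*')
exit COMMENT mode (now at pos=22)
DONE. 6 tokens: [NUM, STAR, ID, STR, LPAREN, LPAREN]

Answer: 6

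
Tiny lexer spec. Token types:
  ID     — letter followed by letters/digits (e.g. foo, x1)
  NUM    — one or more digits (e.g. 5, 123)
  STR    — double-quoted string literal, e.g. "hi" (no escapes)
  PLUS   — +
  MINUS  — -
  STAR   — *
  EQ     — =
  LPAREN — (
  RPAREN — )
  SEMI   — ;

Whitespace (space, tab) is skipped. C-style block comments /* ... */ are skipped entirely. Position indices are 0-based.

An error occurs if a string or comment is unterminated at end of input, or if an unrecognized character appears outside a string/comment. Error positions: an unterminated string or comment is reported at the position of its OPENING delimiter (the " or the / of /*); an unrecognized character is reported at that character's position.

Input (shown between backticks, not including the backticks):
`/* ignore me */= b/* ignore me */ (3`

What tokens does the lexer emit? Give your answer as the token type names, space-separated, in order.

pos=0: enter COMMENT mode (saw '/*')
exit COMMENT mode (now at pos=15)
pos=15: emit EQ '='
pos=17: emit ID 'b' (now at pos=18)
pos=18: enter COMMENT mode (saw '/*')
exit COMMENT mode (now at pos=33)
pos=34: emit LPAREN '('
pos=35: emit NUM '3' (now at pos=36)
DONE. 4 tokens: [EQ, ID, LPAREN, NUM]

Answer: EQ ID LPAREN NUM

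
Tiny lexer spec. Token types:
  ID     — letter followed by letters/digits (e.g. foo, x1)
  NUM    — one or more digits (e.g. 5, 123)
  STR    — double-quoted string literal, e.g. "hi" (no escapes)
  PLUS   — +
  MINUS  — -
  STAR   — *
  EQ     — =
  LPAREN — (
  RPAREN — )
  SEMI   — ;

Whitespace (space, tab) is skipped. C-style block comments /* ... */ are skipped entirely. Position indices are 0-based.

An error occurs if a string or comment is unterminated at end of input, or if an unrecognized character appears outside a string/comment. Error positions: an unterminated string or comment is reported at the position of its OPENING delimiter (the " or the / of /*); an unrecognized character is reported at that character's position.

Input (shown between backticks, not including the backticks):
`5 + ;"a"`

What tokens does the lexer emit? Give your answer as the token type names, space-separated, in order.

pos=0: emit NUM '5' (now at pos=1)
pos=2: emit PLUS '+'
pos=4: emit SEMI ';'
pos=5: enter STRING mode
pos=5: emit STR "a" (now at pos=8)
DONE. 4 tokens: [NUM, PLUS, SEMI, STR]

Answer: NUM PLUS SEMI STR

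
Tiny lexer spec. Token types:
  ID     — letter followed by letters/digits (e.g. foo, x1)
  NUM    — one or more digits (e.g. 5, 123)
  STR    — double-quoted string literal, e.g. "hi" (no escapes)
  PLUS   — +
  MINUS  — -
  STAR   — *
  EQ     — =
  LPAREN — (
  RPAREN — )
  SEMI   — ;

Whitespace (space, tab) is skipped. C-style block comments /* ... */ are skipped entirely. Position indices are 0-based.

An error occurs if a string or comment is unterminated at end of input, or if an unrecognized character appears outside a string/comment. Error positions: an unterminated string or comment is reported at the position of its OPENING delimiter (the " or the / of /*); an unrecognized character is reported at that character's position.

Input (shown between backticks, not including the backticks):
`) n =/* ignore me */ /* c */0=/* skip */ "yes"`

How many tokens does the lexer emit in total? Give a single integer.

pos=0: emit RPAREN ')'
pos=2: emit ID 'n' (now at pos=3)
pos=4: emit EQ '='
pos=5: enter COMMENT mode (saw '/*')
exit COMMENT mode (now at pos=20)
pos=21: enter COMMENT mode (saw '/*')
exit COMMENT mode (now at pos=28)
pos=28: emit NUM '0' (now at pos=29)
pos=29: emit EQ '='
pos=30: enter COMMENT mode (saw '/*')
exit COMMENT mode (now at pos=40)
pos=41: enter STRING mode
pos=41: emit STR "yes" (now at pos=46)
DONE. 6 tokens: [RPAREN, ID, EQ, NUM, EQ, STR]

Answer: 6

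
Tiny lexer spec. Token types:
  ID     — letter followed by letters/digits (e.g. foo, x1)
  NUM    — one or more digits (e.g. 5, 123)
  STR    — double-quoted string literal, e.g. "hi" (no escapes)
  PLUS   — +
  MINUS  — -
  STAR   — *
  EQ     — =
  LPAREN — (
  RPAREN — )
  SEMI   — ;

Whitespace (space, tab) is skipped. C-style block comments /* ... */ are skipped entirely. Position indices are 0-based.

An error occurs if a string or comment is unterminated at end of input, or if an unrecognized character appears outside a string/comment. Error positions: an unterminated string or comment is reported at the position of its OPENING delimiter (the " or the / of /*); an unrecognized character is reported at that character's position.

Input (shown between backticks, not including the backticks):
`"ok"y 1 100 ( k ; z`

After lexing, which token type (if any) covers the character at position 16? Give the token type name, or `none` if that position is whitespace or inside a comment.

Answer: SEMI

Derivation:
pos=0: enter STRING mode
pos=0: emit STR "ok" (now at pos=4)
pos=4: emit ID 'y' (now at pos=5)
pos=6: emit NUM '1' (now at pos=7)
pos=8: emit NUM '100' (now at pos=11)
pos=12: emit LPAREN '('
pos=14: emit ID 'k' (now at pos=15)
pos=16: emit SEMI ';'
pos=18: emit ID 'z' (now at pos=19)
DONE. 8 tokens: [STR, ID, NUM, NUM, LPAREN, ID, SEMI, ID]
Position 16: char is ';' -> SEMI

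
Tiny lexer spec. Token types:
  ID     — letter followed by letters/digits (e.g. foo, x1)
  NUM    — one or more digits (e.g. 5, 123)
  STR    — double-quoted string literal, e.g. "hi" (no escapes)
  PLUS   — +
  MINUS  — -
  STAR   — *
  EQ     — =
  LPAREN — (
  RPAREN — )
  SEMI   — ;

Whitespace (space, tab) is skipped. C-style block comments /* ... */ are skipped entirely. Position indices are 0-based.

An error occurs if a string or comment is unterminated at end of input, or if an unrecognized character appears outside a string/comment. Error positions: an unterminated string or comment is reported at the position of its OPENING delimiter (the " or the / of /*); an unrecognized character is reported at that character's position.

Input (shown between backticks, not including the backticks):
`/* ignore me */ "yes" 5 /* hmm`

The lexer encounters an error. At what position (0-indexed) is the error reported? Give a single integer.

Answer: 24

Derivation:
pos=0: enter COMMENT mode (saw '/*')
exit COMMENT mode (now at pos=15)
pos=16: enter STRING mode
pos=16: emit STR "yes" (now at pos=21)
pos=22: emit NUM '5' (now at pos=23)
pos=24: enter COMMENT mode (saw '/*')
pos=24: ERROR — unterminated comment (reached EOF)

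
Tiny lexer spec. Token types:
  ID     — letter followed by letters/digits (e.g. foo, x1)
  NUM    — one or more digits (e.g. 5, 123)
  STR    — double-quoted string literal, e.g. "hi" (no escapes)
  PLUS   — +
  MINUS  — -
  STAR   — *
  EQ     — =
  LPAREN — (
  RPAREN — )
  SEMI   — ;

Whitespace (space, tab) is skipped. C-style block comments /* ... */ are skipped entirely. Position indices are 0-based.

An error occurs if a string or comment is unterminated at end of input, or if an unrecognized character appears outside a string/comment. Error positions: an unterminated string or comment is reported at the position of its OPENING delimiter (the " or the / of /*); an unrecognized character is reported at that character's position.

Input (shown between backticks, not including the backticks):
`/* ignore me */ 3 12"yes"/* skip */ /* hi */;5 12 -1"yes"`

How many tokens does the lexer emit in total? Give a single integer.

Answer: 9

Derivation:
pos=0: enter COMMENT mode (saw '/*')
exit COMMENT mode (now at pos=15)
pos=16: emit NUM '3' (now at pos=17)
pos=18: emit NUM '12' (now at pos=20)
pos=20: enter STRING mode
pos=20: emit STR "yes" (now at pos=25)
pos=25: enter COMMENT mode (saw '/*')
exit COMMENT mode (now at pos=35)
pos=36: enter COMMENT mode (saw '/*')
exit COMMENT mode (now at pos=44)
pos=44: emit SEMI ';'
pos=45: emit NUM '5' (now at pos=46)
pos=47: emit NUM '12' (now at pos=49)
pos=50: emit MINUS '-'
pos=51: emit NUM '1' (now at pos=52)
pos=52: enter STRING mode
pos=52: emit STR "yes" (now at pos=57)
DONE. 9 tokens: [NUM, NUM, STR, SEMI, NUM, NUM, MINUS, NUM, STR]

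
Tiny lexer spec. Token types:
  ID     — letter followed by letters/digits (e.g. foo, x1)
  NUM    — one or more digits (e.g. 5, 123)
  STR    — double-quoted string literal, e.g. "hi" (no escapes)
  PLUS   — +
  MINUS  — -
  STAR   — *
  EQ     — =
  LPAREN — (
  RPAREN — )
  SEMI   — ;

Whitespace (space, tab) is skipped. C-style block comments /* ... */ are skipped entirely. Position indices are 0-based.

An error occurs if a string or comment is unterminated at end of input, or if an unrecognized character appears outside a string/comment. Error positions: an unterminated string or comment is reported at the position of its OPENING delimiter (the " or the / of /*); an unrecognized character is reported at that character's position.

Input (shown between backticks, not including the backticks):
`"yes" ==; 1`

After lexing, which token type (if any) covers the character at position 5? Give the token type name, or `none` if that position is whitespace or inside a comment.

Answer: none

Derivation:
pos=0: enter STRING mode
pos=0: emit STR "yes" (now at pos=5)
pos=6: emit EQ '='
pos=7: emit EQ '='
pos=8: emit SEMI ';'
pos=10: emit NUM '1' (now at pos=11)
DONE. 5 tokens: [STR, EQ, EQ, SEMI, NUM]
Position 5: char is ' ' -> none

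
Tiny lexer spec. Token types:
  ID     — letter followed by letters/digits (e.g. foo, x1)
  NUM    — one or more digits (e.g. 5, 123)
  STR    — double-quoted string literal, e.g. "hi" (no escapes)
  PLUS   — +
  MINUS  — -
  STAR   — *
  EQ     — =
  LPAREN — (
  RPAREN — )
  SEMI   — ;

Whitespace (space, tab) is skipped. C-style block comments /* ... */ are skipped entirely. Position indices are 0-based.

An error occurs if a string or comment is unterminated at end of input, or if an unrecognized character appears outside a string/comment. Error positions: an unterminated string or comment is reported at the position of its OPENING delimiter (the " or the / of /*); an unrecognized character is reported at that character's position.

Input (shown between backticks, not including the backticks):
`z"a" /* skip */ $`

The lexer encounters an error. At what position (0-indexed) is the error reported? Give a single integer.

pos=0: emit ID 'z' (now at pos=1)
pos=1: enter STRING mode
pos=1: emit STR "a" (now at pos=4)
pos=5: enter COMMENT mode (saw '/*')
exit COMMENT mode (now at pos=15)
pos=16: ERROR — unrecognized char '$'

Answer: 16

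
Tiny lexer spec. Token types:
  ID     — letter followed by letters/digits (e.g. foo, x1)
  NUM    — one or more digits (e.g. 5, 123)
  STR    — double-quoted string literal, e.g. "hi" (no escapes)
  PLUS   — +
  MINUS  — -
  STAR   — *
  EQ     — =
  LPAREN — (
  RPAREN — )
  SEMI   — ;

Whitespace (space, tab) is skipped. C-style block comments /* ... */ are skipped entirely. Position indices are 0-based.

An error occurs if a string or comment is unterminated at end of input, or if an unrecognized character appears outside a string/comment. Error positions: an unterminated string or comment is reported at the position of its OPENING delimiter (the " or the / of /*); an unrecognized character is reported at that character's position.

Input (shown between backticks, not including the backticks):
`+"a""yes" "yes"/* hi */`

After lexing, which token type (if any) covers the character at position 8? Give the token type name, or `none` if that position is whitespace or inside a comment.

pos=0: emit PLUS '+'
pos=1: enter STRING mode
pos=1: emit STR "a" (now at pos=4)
pos=4: enter STRING mode
pos=4: emit STR "yes" (now at pos=9)
pos=10: enter STRING mode
pos=10: emit STR "yes" (now at pos=15)
pos=15: enter COMMENT mode (saw '/*')
exit COMMENT mode (now at pos=23)
DONE. 4 tokens: [PLUS, STR, STR, STR]
Position 8: char is '"' -> STR

Answer: STR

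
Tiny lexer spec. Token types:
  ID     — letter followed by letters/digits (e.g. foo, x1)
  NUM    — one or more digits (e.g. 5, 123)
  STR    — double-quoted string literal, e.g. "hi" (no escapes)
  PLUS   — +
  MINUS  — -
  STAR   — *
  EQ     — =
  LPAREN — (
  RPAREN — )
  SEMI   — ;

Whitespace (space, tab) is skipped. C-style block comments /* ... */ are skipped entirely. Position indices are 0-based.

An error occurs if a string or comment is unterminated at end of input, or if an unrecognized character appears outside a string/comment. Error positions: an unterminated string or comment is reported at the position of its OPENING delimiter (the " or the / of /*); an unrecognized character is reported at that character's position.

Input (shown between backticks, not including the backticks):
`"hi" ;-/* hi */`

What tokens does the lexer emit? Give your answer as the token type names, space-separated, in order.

pos=0: enter STRING mode
pos=0: emit STR "hi" (now at pos=4)
pos=5: emit SEMI ';'
pos=6: emit MINUS '-'
pos=7: enter COMMENT mode (saw '/*')
exit COMMENT mode (now at pos=15)
DONE. 3 tokens: [STR, SEMI, MINUS]

Answer: STR SEMI MINUS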